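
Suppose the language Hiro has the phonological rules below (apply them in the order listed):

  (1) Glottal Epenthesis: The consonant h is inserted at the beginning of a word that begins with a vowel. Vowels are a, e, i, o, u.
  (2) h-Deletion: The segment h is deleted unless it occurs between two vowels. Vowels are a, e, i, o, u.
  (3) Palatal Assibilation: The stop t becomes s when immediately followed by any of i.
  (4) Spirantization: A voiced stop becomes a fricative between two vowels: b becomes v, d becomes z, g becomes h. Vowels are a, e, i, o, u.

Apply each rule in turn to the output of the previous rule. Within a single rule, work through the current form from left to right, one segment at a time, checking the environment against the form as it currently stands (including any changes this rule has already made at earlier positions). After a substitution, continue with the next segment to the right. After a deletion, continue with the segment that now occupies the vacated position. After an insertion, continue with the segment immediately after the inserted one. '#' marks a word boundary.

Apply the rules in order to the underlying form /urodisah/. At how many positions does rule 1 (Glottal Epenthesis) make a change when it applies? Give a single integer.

(1) Glottal Epenthesis: [urodisah] → [hurodisah]
(2) h-Deletion: [hurodisah] → [urodisa]
(3) Palatal Assibilation: no change — [urodisa]
(4) Spirantization: [urodisa] → [urozisa]
Rule 1 changed 1 position(s).

1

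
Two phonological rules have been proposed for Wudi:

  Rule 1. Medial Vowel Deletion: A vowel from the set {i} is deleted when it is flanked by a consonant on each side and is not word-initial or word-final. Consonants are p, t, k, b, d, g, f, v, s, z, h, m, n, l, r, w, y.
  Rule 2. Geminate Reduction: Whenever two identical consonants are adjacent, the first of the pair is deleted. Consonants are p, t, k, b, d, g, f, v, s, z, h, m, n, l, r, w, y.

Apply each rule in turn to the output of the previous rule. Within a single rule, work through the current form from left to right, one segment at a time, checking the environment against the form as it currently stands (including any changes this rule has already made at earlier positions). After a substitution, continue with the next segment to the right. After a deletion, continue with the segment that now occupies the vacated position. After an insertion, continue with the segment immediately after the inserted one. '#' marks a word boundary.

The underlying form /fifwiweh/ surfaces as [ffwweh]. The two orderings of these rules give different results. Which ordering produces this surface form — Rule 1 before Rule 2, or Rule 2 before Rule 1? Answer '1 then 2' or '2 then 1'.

2 then 1

Order 1 then 2:
  1 Medial Vowel Deletion: [fifwiweh] → [ffwweh]
  2 Geminate Reduction: [ffwweh] → [fweh]
  result: [fweh]
Order 2 then 1:
  2 Geminate Reduction: no change — [fifwiweh]
  1 Medial Vowel Deletion: [fifwiweh] → [ffwweh]
  result: [ffwweh]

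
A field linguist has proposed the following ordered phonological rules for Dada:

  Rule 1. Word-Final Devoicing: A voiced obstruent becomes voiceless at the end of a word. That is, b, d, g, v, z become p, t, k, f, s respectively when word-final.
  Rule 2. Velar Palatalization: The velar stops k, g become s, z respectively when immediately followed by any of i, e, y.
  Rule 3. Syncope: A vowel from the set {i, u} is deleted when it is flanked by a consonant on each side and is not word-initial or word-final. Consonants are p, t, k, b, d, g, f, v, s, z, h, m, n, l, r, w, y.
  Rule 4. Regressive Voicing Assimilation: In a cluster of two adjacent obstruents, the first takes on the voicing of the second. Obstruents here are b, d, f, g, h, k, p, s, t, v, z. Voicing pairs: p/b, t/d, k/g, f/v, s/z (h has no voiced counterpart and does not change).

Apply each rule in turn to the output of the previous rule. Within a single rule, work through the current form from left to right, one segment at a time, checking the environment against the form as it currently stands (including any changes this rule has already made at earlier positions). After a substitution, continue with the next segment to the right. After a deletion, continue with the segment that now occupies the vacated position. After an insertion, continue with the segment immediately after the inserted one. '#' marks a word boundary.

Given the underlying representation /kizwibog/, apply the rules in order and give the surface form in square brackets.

[zzwbok]

Rule 1 Word-Final Devoicing: [kizwibog] → [kizwibok]
Rule 2 Velar Palatalization: [kizwibok] → [sizwibok]
Rule 3 Syncope: [sizwibok] → [szwbok]
Rule 4 Regressive Voicing Assimilation: [szwbok] → [zzwbok]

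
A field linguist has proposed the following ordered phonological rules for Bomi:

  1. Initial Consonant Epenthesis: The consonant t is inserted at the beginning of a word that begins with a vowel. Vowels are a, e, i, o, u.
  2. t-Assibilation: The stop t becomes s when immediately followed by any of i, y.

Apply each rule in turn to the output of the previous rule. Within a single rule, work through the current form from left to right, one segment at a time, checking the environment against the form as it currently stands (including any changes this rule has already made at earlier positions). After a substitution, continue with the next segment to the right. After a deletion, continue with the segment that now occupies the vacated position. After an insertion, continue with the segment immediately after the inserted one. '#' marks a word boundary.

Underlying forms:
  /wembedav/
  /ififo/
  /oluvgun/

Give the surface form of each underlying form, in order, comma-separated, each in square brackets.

/wembedav/:
  1 Initial Consonant Epenthesis: no change — [wembedav]
  2 t-Assibilation: no change — [wembedav]
/ififo/:
  1 Initial Consonant Epenthesis: [ififo] → [tififo]
  2 t-Assibilation: [tififo] → [sififo]
/oluvgun/:
  1 Initial Consonant Epenthesis: [oluvgun] → [toluvgun]
  2 t-Assibilation: no change — [toluvgun]

[wembedav], [sififo], [toluvgun]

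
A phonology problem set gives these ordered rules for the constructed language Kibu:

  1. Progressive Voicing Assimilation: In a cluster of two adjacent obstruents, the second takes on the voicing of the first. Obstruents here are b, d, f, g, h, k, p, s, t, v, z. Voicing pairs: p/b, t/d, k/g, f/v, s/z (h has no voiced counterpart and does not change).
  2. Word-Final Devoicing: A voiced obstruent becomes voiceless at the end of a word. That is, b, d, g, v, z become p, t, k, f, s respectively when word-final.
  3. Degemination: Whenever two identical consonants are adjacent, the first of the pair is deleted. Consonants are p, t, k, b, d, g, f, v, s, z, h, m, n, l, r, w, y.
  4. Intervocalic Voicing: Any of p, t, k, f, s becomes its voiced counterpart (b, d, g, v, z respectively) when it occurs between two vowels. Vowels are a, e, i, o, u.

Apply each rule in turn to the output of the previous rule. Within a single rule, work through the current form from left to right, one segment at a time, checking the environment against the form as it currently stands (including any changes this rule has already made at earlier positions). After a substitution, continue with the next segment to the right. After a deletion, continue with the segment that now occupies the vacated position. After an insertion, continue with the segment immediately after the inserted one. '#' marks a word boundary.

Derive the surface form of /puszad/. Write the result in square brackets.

[puzat]

1 Progressive Voicing Assimilation: [puszad] → [pussad]
2 Word-Final Devoicing: [pussad] → [pussat]
3 Degemination: [pussat] → [pusat]
4 Intervocalic Voicing: [pusat] → [puzat]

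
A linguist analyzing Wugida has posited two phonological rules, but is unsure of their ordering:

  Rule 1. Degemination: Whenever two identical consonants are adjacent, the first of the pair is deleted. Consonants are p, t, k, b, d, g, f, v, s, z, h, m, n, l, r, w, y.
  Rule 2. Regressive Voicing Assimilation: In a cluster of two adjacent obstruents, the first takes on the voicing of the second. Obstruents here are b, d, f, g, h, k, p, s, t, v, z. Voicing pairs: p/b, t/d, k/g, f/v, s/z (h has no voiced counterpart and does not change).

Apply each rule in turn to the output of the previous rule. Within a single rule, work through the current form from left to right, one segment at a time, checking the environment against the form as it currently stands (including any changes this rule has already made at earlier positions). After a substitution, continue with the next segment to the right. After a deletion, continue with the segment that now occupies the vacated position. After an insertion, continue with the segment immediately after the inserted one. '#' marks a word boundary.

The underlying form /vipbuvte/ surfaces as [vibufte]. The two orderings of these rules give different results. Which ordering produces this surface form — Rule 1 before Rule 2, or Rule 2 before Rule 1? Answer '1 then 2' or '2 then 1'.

2 then 1

Order 1 then 2:
  1 Degemination: no change — [vipbuvte]
  2 Regressive Voicing Assimilation: [vipbuvte] → [vibbufte]
  result: [vibbufte]
Order 2 then 1:
  2 Regressive Voicing Assimilation: [vipbuvte] → [vibbufte]
  1 Degemination: [vibbufte] → [vibufte]
  result: [vibufte]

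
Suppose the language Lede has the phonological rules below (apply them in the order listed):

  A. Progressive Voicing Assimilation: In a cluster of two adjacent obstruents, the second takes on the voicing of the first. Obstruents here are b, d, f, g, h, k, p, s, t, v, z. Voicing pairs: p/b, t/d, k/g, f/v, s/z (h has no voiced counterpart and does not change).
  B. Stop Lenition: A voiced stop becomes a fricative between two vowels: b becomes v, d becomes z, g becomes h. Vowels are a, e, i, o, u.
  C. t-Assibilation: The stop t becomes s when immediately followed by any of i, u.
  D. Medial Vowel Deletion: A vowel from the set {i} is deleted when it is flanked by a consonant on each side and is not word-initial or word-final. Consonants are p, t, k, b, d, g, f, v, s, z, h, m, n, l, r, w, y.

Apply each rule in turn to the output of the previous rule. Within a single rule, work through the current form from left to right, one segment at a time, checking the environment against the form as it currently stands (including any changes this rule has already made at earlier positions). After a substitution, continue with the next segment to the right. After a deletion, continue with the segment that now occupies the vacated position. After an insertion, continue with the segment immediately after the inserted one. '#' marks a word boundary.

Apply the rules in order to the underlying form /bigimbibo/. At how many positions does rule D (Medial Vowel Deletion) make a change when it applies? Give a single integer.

3

A Progressive Voicing Assimilation: no change — [bigimbibo]
B Stop Lenition: [bigimbibo] → [bihimbivo]
C t-Assibilation: no change — [bihimbivo]
D Medial Vowel Deletion: [bihimbivo] → [bhmbvo]
Rule D changed 3 position(s).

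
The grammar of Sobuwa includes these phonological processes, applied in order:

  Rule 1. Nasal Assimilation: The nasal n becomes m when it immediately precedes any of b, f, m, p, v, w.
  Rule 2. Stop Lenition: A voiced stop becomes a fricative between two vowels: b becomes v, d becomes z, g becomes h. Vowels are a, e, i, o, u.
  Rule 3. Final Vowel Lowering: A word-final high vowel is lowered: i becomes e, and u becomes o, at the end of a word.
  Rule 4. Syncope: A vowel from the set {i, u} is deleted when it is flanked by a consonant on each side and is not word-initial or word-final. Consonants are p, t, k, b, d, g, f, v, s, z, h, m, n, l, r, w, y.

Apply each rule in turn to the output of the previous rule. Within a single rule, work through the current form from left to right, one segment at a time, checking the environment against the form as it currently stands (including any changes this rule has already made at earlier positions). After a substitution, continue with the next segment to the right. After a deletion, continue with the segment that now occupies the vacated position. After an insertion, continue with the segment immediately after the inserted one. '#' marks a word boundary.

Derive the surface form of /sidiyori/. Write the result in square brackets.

Rule 1 Nasal Assimilation: no change — [sidiyori]
Rule 2 Stop Lenition: [sidiyori] → [siziyori]
Rule 3 Final Vowel Lowering: [siziyori] → [siziyore]
Rule 4 Syncope: [siziyore] → [szyore]

[szyore]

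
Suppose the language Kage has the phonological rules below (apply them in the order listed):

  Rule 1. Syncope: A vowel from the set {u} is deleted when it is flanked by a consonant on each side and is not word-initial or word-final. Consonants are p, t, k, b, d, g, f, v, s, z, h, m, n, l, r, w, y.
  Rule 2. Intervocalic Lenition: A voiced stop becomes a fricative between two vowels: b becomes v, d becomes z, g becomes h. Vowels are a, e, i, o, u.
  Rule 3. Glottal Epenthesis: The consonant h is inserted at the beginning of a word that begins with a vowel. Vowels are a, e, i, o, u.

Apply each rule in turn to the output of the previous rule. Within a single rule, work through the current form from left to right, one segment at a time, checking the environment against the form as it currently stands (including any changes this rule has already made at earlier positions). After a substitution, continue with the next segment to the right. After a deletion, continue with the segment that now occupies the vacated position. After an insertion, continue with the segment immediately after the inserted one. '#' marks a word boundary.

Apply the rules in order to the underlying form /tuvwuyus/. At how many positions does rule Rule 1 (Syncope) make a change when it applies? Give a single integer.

Rule 1 Syncope: [tuvwuyus] → [tvwys]
Rule 2 Intervocalic Lenition: no change — [tvwys]
Rule 3 Glottal Epenthesis: no change — [tvwys]
Rule Rule 1 changed 3 position(s).

3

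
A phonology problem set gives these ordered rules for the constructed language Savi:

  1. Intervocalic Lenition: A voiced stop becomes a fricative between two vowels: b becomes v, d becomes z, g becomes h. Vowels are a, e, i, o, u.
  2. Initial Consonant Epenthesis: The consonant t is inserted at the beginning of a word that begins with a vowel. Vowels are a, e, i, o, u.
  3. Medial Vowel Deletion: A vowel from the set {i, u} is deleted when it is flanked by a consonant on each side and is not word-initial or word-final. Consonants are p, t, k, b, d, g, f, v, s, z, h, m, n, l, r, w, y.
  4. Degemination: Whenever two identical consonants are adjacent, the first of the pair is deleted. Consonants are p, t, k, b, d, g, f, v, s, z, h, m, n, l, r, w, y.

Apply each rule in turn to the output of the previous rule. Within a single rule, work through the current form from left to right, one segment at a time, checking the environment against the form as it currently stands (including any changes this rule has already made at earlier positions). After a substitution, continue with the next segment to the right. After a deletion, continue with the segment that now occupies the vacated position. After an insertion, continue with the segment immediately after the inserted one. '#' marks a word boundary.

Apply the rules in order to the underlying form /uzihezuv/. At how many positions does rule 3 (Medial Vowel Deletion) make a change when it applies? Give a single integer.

3

1 Intervocalic Lenition: no change — [uzihezuv]
2 Initial Consonant Epenthesis: [uzihezuv] → [tuzihezuv]
3 Medial Vowel Deletion: [tuzihezuv] → [tzhezv]
4 Degemination: no change — [tzhezv]
Rule 3 changed 3 position(s).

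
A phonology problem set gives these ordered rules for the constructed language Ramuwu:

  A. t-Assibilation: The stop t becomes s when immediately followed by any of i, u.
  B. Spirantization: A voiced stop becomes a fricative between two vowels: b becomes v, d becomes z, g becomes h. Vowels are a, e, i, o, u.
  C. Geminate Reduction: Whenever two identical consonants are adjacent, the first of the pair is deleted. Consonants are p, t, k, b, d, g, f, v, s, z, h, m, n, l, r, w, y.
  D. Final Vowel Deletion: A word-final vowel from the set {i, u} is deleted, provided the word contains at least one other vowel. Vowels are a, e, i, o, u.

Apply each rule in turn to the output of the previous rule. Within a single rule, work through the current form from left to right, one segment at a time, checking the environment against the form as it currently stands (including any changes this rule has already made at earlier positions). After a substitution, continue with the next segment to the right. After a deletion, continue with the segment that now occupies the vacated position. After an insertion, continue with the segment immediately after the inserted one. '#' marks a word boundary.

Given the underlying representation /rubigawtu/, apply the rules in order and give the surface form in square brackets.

[ruvihaws]

A t-Assibilation: [rubigawtu] → [rubigawsu]
B Spirantization: [rubigawsu] → [ruvihawsu]
C Geminate Reduction: no change — [ruvihawsu]
D Final Vowel Deletion: [ruvihawsu] → [ruvihaws]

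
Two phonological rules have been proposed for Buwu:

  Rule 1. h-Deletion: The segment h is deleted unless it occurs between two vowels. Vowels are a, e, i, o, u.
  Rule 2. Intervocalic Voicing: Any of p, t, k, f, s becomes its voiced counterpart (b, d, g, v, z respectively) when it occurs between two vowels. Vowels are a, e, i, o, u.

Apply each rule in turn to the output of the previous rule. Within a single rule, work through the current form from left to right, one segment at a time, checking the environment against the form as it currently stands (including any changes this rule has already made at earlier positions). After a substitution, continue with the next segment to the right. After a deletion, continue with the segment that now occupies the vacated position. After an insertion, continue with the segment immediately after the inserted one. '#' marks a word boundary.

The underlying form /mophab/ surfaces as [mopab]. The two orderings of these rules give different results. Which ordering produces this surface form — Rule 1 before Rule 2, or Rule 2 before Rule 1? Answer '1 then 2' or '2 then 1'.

2 then 1

Order 1 then 2:
  1 h-Deletion: [mophab] → [mopab]
  2 Intervocalic Voicing: [mopab] → [mobab]
  result: [mobab]
Order 2 then 1:
  2 Intervocalic Voicing: no change — [mophab]
  1 h-Deletion: [mophab] → [mopab]
  result: [mopab]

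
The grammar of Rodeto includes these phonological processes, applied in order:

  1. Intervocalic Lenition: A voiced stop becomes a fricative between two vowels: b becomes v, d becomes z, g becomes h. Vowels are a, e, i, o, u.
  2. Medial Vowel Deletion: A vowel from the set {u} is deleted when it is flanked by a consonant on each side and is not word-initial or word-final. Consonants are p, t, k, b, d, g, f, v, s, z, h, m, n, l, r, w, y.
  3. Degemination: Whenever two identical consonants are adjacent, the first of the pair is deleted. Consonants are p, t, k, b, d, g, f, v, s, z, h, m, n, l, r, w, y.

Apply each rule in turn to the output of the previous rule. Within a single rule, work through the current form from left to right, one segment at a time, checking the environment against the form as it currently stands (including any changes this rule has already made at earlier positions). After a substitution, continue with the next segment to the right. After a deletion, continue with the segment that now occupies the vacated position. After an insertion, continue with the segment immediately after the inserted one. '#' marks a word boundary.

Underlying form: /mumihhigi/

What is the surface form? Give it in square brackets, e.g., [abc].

1 Intervocalic Lenition: [mumihhigi] → [mumihhihi]
2 Medial Vowel Deletion: [mumihhihi] → [mmihhihi]
3 Degemination: [mmihhihi] → [mihihi]

[mihihi]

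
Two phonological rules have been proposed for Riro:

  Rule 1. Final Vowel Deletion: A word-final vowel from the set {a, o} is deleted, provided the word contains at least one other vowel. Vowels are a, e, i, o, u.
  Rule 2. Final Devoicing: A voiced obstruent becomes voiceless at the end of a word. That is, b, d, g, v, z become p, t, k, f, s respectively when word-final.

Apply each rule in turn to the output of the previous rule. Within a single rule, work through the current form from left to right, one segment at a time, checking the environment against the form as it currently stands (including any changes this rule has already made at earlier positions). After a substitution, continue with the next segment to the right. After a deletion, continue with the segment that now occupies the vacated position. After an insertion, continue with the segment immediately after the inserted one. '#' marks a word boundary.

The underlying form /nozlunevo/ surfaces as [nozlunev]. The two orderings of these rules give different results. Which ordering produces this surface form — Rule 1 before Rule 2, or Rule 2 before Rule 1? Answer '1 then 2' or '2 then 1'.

Order 1 then 2:
  1 Final Vowel Deletion: [nozlunevo] → [nozlunev]
  2 Final Devoicing: [nozlunev] → [nozlunef]
  result: [nozlunef]
Order 2 then 1:
  2 Final Devoicing: no change — [nozlunevo]
  1 Final Vowel Deletion: [nozlunevo] → [nozlunev]
  result: [nozlunev]

2 then 1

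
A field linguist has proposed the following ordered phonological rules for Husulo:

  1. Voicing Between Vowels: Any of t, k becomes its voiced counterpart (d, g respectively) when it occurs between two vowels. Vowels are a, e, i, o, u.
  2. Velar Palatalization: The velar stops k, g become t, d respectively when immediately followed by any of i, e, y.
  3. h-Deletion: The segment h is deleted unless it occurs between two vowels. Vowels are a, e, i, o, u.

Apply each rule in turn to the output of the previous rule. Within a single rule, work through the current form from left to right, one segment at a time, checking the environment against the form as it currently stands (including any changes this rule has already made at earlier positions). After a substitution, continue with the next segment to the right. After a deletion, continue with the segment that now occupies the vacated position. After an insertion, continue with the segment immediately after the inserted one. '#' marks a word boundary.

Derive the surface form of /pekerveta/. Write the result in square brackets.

[pederveda]

1 Voicing Between Vowels: [pekerveta] → [pegerveda]
2 Velar Palatalization: [pegerveda] → [pederveda]
3 h-Deletion: no change — [pederveda]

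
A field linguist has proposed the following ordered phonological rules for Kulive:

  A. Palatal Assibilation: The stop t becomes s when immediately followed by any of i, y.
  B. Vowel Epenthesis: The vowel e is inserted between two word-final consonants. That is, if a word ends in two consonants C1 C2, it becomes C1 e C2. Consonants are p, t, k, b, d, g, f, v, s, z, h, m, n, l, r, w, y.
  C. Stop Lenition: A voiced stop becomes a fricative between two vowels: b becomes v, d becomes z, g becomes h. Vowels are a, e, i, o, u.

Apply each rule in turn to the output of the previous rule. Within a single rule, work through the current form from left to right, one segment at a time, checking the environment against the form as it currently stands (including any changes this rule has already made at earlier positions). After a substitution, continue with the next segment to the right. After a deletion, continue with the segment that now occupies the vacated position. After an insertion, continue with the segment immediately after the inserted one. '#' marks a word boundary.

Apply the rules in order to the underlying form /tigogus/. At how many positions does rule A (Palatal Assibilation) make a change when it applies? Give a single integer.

1

A Palatal Assibilation: [tigogus] → [sigogus]
B Vowel Epenthesis: no change — [sigogus]
C Stop Lenition: [sigogus] → [sihohus]
Rule A changed 1 position(s).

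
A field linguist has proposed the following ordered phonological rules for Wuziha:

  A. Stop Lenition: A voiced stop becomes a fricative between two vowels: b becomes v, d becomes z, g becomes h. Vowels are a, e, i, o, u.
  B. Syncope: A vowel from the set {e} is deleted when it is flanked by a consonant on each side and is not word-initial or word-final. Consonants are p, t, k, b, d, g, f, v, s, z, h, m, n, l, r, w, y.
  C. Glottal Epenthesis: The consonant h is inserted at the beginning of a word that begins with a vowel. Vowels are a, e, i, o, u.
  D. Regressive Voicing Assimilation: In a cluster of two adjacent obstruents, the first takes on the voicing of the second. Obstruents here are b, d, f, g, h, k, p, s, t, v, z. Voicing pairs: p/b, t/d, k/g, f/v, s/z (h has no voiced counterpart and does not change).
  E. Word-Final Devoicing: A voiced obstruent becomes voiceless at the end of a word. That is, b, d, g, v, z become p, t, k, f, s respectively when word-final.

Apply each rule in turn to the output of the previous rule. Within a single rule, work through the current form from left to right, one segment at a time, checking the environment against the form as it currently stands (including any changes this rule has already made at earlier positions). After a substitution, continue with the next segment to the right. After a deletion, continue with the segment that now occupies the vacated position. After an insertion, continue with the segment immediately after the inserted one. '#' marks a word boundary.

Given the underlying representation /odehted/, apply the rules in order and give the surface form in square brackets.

A Stop Lenition: [odehted] → [ozehted]
B Syncope: [ozehted] → [ozhtd]
C Glottal Epenthesis: [ozhtd] → [hozhtd]
D Regressive Voicing Assimilation: [hozhtd] → [hoshdd]
E Word-Final Devoicing: [hoshdd] → [hoshdt]

[hoshdt]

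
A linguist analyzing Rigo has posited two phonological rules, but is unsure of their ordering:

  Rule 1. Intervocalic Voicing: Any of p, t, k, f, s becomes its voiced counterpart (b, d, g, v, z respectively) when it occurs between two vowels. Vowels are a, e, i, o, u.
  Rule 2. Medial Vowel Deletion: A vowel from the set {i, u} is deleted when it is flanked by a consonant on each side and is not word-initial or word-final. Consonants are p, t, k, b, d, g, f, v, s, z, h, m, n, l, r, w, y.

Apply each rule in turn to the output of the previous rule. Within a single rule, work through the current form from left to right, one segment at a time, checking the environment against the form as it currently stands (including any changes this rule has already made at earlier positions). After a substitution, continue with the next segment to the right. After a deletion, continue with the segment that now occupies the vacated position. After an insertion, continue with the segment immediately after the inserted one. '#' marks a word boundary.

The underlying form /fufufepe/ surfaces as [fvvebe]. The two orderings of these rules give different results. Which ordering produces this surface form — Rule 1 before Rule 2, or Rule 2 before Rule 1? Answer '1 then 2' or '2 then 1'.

Order 1 then 2:
  1 Intervocalic Voicing: [fufufepe] → [fuvuvebe]
  2 Medial Vowel Deletion: [fuvuvebe] → [fvvebe]
  result: [fvvebe]
Order 2 then 1:
  2 Medial Vowel Deletion: [fufufepe] → [fffepe]
  1 Intervocalic Voicing: [fffepe] → [fffebe]
  result: [fffebe]

1 then 2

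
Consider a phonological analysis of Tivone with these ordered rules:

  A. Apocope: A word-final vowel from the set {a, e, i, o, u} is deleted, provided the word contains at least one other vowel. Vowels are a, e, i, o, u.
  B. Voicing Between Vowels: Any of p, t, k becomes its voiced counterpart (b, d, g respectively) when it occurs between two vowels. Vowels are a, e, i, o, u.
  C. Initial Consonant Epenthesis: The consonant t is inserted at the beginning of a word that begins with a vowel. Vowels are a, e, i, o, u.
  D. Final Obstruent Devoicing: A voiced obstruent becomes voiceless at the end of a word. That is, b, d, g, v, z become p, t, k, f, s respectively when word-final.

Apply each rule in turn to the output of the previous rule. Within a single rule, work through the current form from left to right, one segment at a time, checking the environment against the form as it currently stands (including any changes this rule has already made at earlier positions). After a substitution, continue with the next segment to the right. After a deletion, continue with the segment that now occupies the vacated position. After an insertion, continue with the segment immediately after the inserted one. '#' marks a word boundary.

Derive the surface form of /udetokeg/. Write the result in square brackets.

[tudedogek]

A Apocope: no change — [udetokeg]
B Voicing Between Vowels: [udetokeg] → [udedogeg]
C Initial Consonant Epenthesis: [udedogeg] → [tudedogeg]
D Final Obstruent Devoicing: [tudedogeg] → [tudedogek]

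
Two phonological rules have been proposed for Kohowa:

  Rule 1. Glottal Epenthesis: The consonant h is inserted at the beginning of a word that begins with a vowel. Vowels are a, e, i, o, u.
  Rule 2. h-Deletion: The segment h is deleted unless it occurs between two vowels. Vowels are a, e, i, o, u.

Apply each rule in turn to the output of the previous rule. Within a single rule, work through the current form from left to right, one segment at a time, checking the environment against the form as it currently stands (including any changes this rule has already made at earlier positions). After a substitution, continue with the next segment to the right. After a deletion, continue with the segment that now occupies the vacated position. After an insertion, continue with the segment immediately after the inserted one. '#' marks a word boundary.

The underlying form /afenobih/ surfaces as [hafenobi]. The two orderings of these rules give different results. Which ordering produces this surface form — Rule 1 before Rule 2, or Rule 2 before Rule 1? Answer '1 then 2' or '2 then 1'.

2 then 1

Order 1 then 2:
  1 Glottal Epenthesis: [afenobih] → [hafenobih]
  2 h-Deletion: [hafenobih] → [afenobi]
  result: [afenobi]
Order 2 then 1:
  2 h-Deletion: [afenobih] → [afenobi]
  1 Glottal Epenthesis: [afenobi] → [hafenobi]
  result: [hafenobi]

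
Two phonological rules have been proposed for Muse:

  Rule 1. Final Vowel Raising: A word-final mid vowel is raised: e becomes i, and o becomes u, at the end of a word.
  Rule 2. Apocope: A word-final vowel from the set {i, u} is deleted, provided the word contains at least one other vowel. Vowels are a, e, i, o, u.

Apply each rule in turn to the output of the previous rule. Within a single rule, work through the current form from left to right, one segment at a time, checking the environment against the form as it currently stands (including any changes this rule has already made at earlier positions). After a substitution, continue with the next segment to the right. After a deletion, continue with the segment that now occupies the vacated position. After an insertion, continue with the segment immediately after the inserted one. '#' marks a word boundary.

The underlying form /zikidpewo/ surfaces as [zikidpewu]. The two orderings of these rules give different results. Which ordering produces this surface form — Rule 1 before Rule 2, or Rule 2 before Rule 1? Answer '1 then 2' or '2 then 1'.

Order 1 then 2:
  1 Final Vowel Raising: [zikidpewo] → [zikidpewu]
  2 Apocope: [zikidpewu] → [zikidpew]
  result: [zikidpew]
Order 2 then 1:
  2 Apocope: no change — [zikidpewo]
  1 Final Vowel Raising: [zikidpewo] → [zikidpewu]
  result: [zikidpewu]

2 then 1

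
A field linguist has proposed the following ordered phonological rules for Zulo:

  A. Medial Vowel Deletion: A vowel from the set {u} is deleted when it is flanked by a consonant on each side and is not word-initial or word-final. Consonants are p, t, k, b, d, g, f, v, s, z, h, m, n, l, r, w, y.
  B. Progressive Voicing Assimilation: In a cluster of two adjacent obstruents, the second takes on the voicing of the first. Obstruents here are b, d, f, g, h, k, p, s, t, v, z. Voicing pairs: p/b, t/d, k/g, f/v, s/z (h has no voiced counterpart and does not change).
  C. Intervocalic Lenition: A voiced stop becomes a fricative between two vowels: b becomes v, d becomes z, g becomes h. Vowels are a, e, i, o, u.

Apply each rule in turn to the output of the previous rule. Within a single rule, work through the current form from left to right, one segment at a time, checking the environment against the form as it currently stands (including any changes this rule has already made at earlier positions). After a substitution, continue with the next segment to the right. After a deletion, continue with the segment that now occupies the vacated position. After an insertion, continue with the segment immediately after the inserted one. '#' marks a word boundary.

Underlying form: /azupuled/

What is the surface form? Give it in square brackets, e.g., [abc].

A Medial Vowel Deletion: [azupuled] → [azpled]
B Progressive Voicing Assimilation: [azpled] → [azbled]
C Intervocalic Lenition: no change — [azbled]

[azbled]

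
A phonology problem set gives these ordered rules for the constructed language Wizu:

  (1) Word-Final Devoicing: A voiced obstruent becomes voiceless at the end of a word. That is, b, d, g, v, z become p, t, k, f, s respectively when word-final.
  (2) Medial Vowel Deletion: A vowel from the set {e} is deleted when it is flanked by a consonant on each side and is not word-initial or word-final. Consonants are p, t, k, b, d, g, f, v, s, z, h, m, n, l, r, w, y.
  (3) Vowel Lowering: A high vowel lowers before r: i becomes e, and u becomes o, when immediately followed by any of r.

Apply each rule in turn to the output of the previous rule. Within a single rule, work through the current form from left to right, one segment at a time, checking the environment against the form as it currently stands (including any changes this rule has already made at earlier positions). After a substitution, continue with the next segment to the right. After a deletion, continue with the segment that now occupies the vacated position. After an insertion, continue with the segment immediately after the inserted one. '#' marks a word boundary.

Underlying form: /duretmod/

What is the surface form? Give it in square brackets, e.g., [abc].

(1) Word-Final Devoicing: [duretmod] → [duretmot]
(2) Medial Vowel Deletion: [duretmot] → [durtmot]
(3) Vowel Lowering: [durtmot] → [dortmot]

[dortmot]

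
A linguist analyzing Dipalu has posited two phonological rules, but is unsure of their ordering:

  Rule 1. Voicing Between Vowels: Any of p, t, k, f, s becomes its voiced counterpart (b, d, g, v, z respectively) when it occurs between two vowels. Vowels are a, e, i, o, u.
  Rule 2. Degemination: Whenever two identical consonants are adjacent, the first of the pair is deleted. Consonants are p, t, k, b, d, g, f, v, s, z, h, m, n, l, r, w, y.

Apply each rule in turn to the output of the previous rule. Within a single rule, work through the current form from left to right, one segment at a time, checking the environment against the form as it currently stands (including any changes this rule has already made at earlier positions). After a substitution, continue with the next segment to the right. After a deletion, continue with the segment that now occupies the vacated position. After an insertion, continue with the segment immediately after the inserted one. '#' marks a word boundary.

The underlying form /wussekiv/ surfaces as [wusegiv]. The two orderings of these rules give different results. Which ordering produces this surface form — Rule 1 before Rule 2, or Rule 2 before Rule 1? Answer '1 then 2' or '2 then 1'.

1 then 2

Order 1 then 2:
  1 Voicing Between Vowels: [wussekiv] → [wussegiv]
  2 Degemination: [wussegiv] → [wusegiv]
  result: [wusegiv]
Order 2 then 1:
  2 Degemination: [wussekiv] → [wusekiv]
  1 Voicing Between Vowels: [wusekiv] → [wuzegiv]
  result: [wuzegiv]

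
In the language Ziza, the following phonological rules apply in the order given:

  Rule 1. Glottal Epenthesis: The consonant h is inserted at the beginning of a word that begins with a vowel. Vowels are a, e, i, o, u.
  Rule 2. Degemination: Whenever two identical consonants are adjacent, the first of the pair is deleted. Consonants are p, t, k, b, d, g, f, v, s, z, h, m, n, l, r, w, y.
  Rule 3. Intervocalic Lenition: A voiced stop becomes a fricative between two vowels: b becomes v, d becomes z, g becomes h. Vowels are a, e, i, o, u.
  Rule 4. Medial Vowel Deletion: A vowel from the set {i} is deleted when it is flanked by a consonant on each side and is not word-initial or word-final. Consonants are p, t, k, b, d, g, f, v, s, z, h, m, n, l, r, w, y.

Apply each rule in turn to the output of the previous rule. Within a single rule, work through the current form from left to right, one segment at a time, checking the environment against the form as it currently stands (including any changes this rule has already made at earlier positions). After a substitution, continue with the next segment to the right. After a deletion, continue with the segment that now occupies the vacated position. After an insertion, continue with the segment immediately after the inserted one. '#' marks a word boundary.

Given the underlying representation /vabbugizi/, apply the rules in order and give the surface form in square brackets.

Rule 1 Glottal Epenthesis: no change — [vabbugizi]
Rule 2 Degemination: [vabbugizi] → [vabugizi]
Rule 3 Intervocalic Lenition: [vabugizi] → [vavuhizi]
Rule 4 Medial Vowel Deletion: [vavuhizi] → [vavuhzi]

[vavuhzi]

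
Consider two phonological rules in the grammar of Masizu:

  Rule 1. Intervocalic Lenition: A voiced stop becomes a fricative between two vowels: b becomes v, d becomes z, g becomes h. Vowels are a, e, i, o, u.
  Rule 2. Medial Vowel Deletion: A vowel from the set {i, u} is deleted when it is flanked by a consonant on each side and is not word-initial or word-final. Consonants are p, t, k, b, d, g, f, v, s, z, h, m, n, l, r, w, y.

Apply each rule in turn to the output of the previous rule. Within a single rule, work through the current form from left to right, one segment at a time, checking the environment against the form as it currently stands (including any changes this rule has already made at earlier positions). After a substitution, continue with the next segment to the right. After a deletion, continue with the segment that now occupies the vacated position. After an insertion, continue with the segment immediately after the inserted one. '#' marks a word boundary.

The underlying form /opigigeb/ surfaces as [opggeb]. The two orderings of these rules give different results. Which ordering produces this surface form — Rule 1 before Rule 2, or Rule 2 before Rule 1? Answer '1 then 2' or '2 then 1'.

2 then 1

Order 1 then 2:
  1 Intervocalic Lenition: [opigigeb] → [opihiheb]
  2 Medial Vowel Deletion: [opihiheb] → [ophheb]
  result: [ophheb]
Order 2 then 1:
  2 Medial Vowel Deletion: [opigigeb] → [opggeb]
  1 Intervocalic Lenition: no change — [opggeb]
  result: [opggeb]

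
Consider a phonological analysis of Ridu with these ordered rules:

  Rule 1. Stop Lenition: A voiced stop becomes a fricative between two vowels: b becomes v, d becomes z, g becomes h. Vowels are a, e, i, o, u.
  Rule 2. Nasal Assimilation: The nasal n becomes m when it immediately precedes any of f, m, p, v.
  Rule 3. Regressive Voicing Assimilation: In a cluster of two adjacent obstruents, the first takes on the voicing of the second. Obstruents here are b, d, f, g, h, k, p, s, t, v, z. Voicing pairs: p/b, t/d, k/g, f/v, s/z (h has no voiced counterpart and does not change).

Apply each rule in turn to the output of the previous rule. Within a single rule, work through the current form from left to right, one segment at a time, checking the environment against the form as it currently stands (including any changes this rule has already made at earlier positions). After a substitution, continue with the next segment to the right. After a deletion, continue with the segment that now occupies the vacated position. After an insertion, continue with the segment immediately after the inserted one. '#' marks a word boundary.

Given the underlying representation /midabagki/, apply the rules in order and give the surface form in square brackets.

[mizavakki]

Rule 1 Stop Lenition: [midabagki] → [mizavagki]
Rule 2 Nasal Assimilation: no change — [mizavagki]
Rule 3 Regressive Voicing Assimilation: [mizavagki] → [mizavakki]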